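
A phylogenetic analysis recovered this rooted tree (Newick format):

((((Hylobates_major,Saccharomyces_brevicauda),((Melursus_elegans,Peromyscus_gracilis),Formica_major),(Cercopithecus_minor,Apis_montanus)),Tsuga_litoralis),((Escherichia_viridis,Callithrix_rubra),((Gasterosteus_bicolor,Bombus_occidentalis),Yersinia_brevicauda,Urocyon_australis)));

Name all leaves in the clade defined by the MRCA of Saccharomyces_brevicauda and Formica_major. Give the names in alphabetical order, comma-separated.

Apis_montanus, Cercopithecus_minor, Formica_major, Hylobates_major, Melursus_elegans, Peromyscus_gracilis, Saccharomyces_brevicauda

Tracing Saccharomyces_brevicauda: it sits inside (Hylobates_major,Saccharomyces_brevicauda).
Tracing Formica_major: it sits inside ((Melursus_elegans,Peromyscus_gracilis),Formica_major).
The smallest clade enclosing both is ((Hylobates_major,Saccharomyces_brevicauda),((Melursus_elegans,Peromyscus_gracilis),Formica_major),(Cercopithecus_minor,Apis_montanus)); the answer is its 7 terminal taxa in alphabetical order.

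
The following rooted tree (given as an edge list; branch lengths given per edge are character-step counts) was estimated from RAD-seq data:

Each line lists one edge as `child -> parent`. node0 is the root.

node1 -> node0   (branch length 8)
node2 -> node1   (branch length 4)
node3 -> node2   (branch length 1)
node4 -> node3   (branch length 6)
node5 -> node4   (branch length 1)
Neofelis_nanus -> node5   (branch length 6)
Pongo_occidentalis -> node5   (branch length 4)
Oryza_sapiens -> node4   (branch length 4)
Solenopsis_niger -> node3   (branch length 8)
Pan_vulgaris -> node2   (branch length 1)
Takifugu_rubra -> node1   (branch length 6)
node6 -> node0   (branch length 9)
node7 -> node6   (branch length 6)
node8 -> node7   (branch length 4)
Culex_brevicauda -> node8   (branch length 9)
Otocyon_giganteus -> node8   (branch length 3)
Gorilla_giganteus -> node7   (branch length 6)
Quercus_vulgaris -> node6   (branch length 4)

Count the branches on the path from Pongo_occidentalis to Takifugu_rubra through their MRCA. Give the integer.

The MRCA of Pongo_occidentalis and Takifugu_rubra is the node subtending (((((Neofelis_nanus,Pongo_occidentalis),Oryza_sapiens),Solenopsis_niger),Pan_vulgaris),Takifugu_rubra).
From Pongo_occidentalis up to that node: 5 branches. From Takifugu_rubra up to the same node: 1 branch. Total: 5 + 1 = 6.

6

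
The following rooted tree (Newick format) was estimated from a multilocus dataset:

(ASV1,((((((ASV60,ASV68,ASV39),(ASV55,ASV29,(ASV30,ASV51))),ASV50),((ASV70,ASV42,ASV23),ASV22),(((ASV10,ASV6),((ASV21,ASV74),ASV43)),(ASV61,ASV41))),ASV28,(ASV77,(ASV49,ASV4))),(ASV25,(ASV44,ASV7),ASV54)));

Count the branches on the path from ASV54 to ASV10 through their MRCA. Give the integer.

8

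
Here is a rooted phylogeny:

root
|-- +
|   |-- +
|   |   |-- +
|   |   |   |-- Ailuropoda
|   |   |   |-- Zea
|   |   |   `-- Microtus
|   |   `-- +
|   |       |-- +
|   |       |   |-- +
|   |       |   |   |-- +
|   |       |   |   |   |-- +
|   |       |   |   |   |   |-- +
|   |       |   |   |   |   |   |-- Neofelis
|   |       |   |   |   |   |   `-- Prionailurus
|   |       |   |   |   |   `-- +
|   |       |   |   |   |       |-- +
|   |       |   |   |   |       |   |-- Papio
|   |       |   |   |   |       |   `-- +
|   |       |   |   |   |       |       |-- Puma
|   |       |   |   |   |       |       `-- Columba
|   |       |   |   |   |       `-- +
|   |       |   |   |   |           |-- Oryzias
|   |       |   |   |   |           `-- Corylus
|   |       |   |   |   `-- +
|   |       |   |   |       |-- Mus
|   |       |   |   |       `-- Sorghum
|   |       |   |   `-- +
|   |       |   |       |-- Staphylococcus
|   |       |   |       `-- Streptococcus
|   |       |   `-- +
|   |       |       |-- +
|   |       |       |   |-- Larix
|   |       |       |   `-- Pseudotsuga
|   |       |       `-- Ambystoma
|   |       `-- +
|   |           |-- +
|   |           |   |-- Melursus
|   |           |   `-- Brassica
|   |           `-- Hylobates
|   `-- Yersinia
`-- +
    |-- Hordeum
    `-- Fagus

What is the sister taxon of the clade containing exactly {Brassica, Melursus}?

Hylobates

The clade containing exactly {Brassica, Melursus} attaches to the tree at the node subtending ((Melursus,Brassica),Hylobates).
The other lineage descending from that same node — the sister group — is the single tip Hylobates.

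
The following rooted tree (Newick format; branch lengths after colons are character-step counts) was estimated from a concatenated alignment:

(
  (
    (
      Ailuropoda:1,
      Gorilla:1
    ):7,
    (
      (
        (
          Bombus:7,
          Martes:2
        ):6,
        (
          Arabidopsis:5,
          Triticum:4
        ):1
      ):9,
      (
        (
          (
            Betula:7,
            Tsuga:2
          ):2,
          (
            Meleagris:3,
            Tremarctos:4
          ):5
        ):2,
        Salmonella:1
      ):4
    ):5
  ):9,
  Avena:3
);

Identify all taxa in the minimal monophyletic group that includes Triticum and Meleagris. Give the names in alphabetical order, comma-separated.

Arabidopsis, Betula, Bombus, Martes, Meleagris, Salmonella, Tremarctos, Triticum, Tsuga

Tracing Triticum: it sits inside (Arabidopsis,Triticum).
Tracing Meleagris: it sits inside (Meleagris,Tremarctos).
The smallest clade enclosing both is (((Bombus,Martes),(Arabidopsis,Triticum)),(((Betula,Tsuga),(Meleagris,Tremarctos)),Salmonella)); the answer is its 9 terminal taxa in alphabetical order.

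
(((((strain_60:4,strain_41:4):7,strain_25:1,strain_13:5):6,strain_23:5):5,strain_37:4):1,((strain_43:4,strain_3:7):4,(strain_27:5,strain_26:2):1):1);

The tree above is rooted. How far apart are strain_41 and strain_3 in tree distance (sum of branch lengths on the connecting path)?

The path runs strain_41 → … → MRCA → … → strain_3; the MRCA is the root of the tree.
Branch lengths along that path: 4 + 7 + 6 + 5 + 1 + 1 + 4 + 7 = 35.

35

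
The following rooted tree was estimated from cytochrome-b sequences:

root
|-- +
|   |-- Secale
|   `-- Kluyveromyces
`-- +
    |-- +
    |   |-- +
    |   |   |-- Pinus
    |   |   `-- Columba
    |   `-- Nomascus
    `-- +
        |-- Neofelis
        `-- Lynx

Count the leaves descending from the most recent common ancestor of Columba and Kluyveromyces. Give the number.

7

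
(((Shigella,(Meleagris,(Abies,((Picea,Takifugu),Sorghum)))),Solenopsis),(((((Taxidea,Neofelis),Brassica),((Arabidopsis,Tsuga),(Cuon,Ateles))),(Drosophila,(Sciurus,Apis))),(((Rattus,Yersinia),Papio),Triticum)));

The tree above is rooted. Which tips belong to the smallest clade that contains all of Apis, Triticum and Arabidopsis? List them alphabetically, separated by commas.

Tracing Apis: it sits inside (Sciurus,Apis).
Tracing Triticum: it sits inside (((Rattus,Yersinia),Papio),Triticum).
Tracing Arabidopsis: it sits inside (Arabidopsis,Tsuga).
The smallest clade enclosing all 3 is (((((Taxidea,Neofelis),Brassica),((Arabidopsis,Tsuga),(Cuon,Ateles))),(Drosophila,(Sciurus,Apis))),(((Rattus,Yersinia),Papio),Triticum)); the answer is its 14 terminal taxa in alphabetical order.

Apis, Arabidopsis, Ateles, Brassica, Cuon, Drosophila, Neofelis, Papio, Rattus, Sciurus, Taxidea, Triticum, Tsuga, Yersinia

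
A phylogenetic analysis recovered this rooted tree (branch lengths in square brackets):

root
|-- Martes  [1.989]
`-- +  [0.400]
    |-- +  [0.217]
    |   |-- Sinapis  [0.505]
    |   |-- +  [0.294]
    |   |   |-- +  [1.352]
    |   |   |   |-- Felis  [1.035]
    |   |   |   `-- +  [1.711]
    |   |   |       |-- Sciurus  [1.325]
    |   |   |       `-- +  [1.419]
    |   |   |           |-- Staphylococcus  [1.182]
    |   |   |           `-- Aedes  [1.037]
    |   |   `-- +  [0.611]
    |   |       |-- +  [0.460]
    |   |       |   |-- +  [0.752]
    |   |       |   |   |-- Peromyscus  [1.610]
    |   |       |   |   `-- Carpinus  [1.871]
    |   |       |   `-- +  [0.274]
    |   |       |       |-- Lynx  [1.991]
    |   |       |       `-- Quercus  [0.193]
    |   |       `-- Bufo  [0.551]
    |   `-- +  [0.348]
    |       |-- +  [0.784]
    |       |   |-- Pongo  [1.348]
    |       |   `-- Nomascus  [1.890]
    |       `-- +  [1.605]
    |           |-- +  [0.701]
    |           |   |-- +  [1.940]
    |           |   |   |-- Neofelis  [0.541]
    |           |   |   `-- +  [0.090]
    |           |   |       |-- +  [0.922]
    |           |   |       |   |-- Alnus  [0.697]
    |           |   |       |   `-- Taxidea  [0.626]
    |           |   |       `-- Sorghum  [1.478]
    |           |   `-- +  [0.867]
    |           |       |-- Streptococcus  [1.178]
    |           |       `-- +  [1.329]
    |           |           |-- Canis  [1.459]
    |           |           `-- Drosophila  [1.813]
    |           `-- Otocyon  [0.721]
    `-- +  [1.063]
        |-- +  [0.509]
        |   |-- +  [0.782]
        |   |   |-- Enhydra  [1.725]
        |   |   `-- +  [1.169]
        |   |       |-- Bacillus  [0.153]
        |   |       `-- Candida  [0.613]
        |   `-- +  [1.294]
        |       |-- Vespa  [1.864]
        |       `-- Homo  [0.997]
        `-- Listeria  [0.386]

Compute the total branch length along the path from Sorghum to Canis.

7.163

The path runs Sorghum → … → MRCA → … → Canis; the MRCA is the node subtending ((Neofelis,((Alnus,Taxidea),Sorghum)),(Streptococcus,(Canis,Drosophila))).
Branch lengths along that path: 1.478 + 0.090 + 1.940 + 0.867 + 1.329 + 1.459 = 7.163.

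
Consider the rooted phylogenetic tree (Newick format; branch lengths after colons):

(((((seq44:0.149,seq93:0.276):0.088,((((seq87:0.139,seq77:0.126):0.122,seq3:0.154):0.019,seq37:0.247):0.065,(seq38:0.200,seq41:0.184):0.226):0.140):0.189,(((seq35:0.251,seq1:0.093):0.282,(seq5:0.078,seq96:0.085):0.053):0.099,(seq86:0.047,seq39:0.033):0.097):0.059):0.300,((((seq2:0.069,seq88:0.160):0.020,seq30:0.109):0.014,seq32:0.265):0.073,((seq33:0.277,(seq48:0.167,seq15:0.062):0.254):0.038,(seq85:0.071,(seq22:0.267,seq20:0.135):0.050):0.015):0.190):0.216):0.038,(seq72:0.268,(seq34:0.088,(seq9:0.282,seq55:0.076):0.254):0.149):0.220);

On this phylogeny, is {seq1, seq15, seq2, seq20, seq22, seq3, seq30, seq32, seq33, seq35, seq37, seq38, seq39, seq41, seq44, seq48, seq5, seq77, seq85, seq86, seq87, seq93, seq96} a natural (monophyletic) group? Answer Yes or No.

The MRCA of the listed taxa subtends ((((seq44,seq93),((((seq87,seq77),seq3),seq37),(seq38,seq41))),(((seq35,seq1),(seq5,seq96)),(seq86,seq39))),((((seq2,seq88),seq30),seq32),((seq33,(seq48,seq15)),(seq85,(seq22,seq20))))).
That clade also contains seq88, which is not in the proposed group, so the group is not monophyletic.

No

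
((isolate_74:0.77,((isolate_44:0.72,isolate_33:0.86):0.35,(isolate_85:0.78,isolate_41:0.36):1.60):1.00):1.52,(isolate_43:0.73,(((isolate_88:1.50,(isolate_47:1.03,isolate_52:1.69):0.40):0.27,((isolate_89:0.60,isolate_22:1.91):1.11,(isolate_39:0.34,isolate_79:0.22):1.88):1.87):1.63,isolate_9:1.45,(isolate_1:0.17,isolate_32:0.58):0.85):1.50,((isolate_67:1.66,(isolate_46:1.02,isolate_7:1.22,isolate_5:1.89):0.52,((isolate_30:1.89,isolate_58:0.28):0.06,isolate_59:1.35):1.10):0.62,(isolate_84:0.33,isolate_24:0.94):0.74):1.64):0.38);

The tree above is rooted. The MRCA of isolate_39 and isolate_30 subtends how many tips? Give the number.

20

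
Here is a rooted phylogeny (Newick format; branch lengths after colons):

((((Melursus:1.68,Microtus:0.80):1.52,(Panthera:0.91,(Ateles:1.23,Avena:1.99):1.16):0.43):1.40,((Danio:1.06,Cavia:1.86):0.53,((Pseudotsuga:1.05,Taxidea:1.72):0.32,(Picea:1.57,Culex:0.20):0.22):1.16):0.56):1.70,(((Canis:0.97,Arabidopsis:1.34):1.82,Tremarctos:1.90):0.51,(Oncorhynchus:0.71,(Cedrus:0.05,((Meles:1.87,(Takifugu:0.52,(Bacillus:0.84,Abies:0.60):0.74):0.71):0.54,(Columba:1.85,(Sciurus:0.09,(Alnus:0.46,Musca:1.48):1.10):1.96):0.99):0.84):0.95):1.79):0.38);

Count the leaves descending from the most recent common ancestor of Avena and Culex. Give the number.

11

The MRCA of Avena and Culex is the node subtending (((Melursus,Microtus),(Panthera,(Ateles,Avena))),((Danio,Cavia),((Pseudotsuga,Taxidea),(Picea,Culex)))).
That clade contains 11 terminal taxa: Ateles, Avena, Cavia, Culex, Danio, Melursus, Microtus, Panthera, Picea, Pseudotsuga, Taxidea.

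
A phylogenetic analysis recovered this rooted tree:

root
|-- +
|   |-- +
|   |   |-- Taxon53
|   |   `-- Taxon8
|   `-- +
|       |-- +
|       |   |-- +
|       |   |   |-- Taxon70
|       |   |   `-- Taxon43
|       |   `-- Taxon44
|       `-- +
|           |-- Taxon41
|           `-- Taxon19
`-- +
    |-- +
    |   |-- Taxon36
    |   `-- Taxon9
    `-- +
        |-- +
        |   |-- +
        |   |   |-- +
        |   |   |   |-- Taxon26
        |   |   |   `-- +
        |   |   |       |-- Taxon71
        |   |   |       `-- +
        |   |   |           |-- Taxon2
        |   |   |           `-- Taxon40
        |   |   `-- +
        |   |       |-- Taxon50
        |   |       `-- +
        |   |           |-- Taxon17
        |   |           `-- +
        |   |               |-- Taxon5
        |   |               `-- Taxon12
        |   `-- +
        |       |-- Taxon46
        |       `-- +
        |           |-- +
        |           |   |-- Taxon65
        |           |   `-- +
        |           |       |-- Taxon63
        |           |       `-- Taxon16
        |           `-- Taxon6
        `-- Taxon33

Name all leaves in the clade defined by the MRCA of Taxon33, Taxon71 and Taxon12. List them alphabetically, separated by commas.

Taxon12, Taxon16, Taxon17, Taxon2, Taxon26, Taxon33, Taxon40, Taxon46, Taxon5, Taxon50, Taxon6, Taxon63, Taxon65, Taxon71

Tracing Taxon33: it sits inside ((((Taxon26,(Taxon71,(Taxon2,Taxon40))),(Taxon50,(Taxon17,(Taxon5,Taxon12)))),(Taxon46,((Taxon65,(Taxon63,Taxon16)),Taxon6))),Taxon33).
Tracing Taxon71: it sits inside (Taxon71,(Taxon2,Taxon40)).
Tracing Taxon12: it sits inside (Taxon5,Taxon12).
The smallest clade enclosing all 3 is ((((Taxon26,(Taxon71,(Taxon2,Taxon40))),(Taxon50,(Taxon17,(Taxon5,Taxon12)))),(Taxon46,((Taxon65,(Taxon63,Taxon16)),Taxon6))),Taxon33); the answer is its 14 terminal taxa in alphabetical order.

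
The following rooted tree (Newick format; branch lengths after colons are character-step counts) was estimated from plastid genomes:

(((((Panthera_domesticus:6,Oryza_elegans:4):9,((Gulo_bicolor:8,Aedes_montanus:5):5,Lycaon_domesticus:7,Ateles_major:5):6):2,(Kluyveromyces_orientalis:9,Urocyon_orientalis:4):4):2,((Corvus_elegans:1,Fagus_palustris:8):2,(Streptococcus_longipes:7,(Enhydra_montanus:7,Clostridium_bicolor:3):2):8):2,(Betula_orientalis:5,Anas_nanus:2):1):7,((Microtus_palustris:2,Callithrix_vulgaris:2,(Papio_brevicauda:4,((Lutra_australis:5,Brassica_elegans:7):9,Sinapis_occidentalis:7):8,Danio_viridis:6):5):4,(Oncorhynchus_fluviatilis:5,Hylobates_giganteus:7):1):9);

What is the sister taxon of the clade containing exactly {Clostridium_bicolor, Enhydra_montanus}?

Streptococcus_longipes

The clade containing exactly {Clostridium_bicolor, Enhydra_montanus} attaches to the tree at the node subtending (Streptococcus_longipes,(Enhydra_montanus,Clostridium_bicolor)).
The other lineage descending from that same node — the sister group — is the single tip Streptococcus_longipes.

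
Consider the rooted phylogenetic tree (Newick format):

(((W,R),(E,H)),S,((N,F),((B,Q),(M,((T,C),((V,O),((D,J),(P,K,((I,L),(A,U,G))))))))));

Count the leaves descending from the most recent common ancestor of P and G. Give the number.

7

The MRCA of P and G is the node subtending (P,K,((I,L),(A,U,G))).
That clade contains 7 terminal taxa: A, G, I, K, L, P, U.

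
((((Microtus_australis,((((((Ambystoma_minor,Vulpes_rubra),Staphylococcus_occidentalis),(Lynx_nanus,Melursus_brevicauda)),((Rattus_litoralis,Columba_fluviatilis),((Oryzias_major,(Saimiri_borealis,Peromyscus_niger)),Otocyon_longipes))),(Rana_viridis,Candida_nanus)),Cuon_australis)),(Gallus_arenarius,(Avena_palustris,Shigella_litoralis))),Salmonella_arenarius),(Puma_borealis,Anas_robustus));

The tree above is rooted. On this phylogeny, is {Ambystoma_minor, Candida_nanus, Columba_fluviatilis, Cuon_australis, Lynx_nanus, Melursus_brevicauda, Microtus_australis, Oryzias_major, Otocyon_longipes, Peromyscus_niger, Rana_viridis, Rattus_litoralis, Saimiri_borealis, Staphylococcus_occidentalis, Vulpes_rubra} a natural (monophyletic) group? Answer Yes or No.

Yes

The most recent common ancestor of these taxa subtends (Microtus_australis,((((((Ambystoma_minor,Vulpes_rubra),Staphylococcus_occidentalis),(Lynx_nanus,Melursus_brevicauda)),((Rattus_litoralis,Columba_fluviatilis),((Oryzias_major,(Saimiri_borealis,Peromyscus_niger)),Otocyon_longipes))),(Rana_viridis,Candida_nanus)),Cuon_australis)).
That clade has exactly 15 tips — every listed taxon and nothing else — so the group is monophyletic.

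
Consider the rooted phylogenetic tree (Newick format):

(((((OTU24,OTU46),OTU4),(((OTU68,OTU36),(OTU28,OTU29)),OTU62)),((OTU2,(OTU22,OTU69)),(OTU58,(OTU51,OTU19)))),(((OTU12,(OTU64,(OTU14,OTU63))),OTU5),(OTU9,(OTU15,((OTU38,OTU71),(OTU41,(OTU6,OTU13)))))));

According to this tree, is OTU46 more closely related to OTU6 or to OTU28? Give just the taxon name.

OTU28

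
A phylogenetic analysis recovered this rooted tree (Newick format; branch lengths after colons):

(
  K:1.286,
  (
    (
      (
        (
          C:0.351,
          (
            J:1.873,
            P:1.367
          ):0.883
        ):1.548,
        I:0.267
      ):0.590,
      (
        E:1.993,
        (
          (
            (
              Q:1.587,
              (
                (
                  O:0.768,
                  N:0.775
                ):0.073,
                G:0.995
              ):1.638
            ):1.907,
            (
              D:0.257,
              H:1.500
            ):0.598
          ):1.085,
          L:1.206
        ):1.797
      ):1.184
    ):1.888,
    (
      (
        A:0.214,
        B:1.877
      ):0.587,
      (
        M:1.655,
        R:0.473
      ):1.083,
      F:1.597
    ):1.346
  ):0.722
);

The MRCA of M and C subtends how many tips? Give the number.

The MRCA of M and C is the node subtending ((((C,(J,P)),I),(E,(((Q,((O,N),G)),(D,H)),L))),((A,B),(M,R),F)).
That clade contains 17 terminal taxa: A, B, C, D, E, F, G, H, I, J, L, M, N, O, P, Q, R.

17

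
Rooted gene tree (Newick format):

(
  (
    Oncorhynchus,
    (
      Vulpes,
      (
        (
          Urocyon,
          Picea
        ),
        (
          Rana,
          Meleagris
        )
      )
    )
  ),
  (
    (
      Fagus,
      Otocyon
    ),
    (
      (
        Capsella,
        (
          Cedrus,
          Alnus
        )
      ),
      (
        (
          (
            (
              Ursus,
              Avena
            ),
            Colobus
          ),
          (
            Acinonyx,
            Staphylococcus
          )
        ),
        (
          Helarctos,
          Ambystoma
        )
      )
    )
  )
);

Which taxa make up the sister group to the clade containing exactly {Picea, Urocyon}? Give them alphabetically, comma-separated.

The clade containing exactly {Picea, Urocyon} attaches to the tree at the node subtending ((Urocyon,Picea),(Rana,Meleagris)).
The other lineage descending from that same node — the sister group — is (Rana,Meleagris); its 2 tips in alphabetical order are the answer.

Meleagris, Rana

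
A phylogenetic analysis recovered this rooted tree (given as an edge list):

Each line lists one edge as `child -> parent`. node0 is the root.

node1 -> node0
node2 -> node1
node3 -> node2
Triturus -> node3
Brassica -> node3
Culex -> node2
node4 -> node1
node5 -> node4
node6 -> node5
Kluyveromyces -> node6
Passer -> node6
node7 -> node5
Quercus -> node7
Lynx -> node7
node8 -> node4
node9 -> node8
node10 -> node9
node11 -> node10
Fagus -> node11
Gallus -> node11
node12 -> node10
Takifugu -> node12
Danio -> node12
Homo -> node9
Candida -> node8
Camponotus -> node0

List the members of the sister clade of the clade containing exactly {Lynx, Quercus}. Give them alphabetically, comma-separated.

Kluyveromyces, Passer

The clade containing exactly {Lynx, Quercus} attaches to the tree at the node subtending ((Kluyveromyces,Passer),(Quercus,Lynx)).
The other lineage descending from that same node — the sister group — is (Kluyveromyces,Passer); its 2 tips in alphabetical order are the answer.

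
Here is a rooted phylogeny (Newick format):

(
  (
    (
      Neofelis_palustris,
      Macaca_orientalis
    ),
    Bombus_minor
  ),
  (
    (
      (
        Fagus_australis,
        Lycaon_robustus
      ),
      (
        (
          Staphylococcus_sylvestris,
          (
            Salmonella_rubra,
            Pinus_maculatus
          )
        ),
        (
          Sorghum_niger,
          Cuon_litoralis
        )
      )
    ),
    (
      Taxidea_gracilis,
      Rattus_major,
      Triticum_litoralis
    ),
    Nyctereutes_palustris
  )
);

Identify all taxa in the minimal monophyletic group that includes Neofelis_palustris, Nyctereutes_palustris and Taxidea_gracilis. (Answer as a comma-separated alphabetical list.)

Tracing Neofelis_palustris: it sits inside (Neofelis_palustris,Macaca_orientalis).
Tracing Nyctereutes_palustris: it sits inside (((Fagus_australis,Lycaon_robustus),((Staphylococcus_sylvestris,(Salmonella_rubra,Pinus_maculatus)),(Sorghum_niger,Cuon_litoralis))),(Taxidea_gracilis,Rattus_major,Triticum_litoralis),Nyctereutes_palustris).
Tracing Taxidea_gracilis: it sits inside (Taxidea_gracilis,Rattus_major,Triticum_litoralis).
The smallest clade enclosing all 3 is the whole tree (their MRCA is the root), so the answer is all 14 tips in alphabetical order.

Bombus_minor, Cuon_litoralis, Fagus_australis, Lycaon_robustus, Macaca_orientalis, Neofelis_palustris, Nyctereutes_palustris, Pinus_maculatus, Rattus_major, Salmonella_rubra, Sorghum_niger, Staphylococcus_sylvestris, Taxidea_gracilis, Triticum_litoralis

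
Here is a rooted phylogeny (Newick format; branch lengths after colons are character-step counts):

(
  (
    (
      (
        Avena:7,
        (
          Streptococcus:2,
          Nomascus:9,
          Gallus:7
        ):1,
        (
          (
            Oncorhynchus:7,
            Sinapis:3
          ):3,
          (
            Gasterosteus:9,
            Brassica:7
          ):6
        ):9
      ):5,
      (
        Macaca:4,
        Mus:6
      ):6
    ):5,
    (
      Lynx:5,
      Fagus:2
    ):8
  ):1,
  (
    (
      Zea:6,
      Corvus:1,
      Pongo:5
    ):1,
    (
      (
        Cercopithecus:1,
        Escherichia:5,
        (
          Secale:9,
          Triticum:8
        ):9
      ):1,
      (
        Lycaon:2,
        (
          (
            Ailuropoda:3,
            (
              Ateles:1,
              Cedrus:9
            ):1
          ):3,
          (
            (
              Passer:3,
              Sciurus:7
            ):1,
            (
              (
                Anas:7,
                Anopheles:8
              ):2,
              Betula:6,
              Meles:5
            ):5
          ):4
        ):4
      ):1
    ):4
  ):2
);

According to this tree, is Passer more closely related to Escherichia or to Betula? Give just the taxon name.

The MRCA of Passer and Betula subtends ((Passer,Sciurus),((Anas,Anopheles),Betula,Meles)) (6 taxa).
The MRCA of Passer and Escherichia subtends ((Cercopithecus,Escherichia,(Secale,Triticum)),(Lycaon,((Ailuropoda,(Ateles,Cedrus)),((Passer,Sciurus),((Anas,Anopheles),Betula,Meles))))) (14 taxa).
The first is nested inside the second, so Passer shares a more recent common ancestor with Betula.

Betula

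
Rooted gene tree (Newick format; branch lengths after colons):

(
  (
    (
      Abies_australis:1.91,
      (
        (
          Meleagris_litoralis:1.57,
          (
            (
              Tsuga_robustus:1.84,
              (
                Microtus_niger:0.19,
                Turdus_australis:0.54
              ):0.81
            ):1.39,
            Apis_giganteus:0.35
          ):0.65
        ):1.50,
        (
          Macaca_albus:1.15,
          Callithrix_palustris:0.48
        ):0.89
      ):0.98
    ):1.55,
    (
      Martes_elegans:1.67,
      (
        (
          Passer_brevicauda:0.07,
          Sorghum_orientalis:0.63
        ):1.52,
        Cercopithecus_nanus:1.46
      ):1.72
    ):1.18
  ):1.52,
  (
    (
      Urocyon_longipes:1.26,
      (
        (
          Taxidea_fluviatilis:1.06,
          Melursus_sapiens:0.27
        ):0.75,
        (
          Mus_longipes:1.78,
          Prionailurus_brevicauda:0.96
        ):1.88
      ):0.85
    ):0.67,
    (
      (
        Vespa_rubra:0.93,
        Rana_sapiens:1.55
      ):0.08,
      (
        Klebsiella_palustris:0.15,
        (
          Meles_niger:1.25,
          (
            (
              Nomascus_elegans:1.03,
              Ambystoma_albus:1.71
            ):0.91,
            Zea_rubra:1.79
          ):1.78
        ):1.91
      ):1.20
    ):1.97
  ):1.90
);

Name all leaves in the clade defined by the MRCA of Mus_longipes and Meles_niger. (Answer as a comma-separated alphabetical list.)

Ambystoma_albus, Klebsiella_palustris, Meles_niger, Melursus_sapiens, Mus_longipes, Nomascus_elegans, Prionailurus_brevicauda, Rana_sapiens, Taxidea_fluviatilis, Urocyon_longipes, Vespa_rubra, Zea_rubra

Tracing Mus_longipes: it sits inside (Mus_longipes,Prionailurus_brevicauda).
Tracing Meles_niger: it sits inside (Meles_niger,((Nomascus_elegans,Ambystoma_albus),Zea_rubra)).
The smallest clade enclosing both is ((Urocyon_longipes,((Taxidea_fluviatilis,Melursus_sapiens),(Mus_longipes,Prionailurus_brevicauda))),((Vespa_rubra,Rana_sapiens),(Klebsiella_palustris,(Meles_niger,((Nomascus_elegans,Ambystoma_albus),Zea_rubra))))); the answer is its 12 terminal taxa in alphabetical order.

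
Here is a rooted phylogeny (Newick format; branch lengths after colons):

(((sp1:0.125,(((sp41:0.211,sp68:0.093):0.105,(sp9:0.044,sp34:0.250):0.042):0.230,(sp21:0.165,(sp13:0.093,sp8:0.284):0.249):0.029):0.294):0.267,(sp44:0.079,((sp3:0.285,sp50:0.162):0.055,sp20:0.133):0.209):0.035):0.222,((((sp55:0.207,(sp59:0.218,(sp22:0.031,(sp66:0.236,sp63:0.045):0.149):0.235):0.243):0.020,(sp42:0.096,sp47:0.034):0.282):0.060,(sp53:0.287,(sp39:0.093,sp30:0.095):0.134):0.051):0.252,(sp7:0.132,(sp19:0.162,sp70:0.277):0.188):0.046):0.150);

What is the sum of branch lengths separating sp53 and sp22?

The path runs sp53 → … → MRCA → … → sp22; the MRCA is the node subtending (((sp55,(sp59,(sp22,(sp66,sp63)))),(sp42,sp47)),(sp53,(sp39,sp30))).
Branch lengths along that path: 0.287 + 0.051 + 0.060 + 0.020 + 0.243 + 0.235 + 0.031 = 0.927.

0.927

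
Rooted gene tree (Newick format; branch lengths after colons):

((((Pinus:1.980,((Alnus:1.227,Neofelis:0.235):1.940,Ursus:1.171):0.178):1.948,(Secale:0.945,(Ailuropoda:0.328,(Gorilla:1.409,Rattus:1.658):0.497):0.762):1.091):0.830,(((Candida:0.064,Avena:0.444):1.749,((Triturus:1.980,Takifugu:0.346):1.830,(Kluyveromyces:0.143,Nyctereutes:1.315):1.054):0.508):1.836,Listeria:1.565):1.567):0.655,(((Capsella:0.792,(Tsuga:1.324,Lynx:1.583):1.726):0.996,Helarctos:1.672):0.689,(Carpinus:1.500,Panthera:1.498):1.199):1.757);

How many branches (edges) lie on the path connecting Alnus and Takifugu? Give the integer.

10

The MRCA of Alnus and Takifugu is the node subtending (((Pinus,((Alnus,Neofelis),Ursus)),(Secale,(Ailuropoda,(Gorilla,Rattus)))),(((Candida,Avena),((Triturus,Takifugu),(Kluyveromyces,Nyctereutes))),Listeria)).
From Alnus up to that node: 5 branches. From Takifugu up to the same node: 5 branches. Total: 5 + 5 = 10.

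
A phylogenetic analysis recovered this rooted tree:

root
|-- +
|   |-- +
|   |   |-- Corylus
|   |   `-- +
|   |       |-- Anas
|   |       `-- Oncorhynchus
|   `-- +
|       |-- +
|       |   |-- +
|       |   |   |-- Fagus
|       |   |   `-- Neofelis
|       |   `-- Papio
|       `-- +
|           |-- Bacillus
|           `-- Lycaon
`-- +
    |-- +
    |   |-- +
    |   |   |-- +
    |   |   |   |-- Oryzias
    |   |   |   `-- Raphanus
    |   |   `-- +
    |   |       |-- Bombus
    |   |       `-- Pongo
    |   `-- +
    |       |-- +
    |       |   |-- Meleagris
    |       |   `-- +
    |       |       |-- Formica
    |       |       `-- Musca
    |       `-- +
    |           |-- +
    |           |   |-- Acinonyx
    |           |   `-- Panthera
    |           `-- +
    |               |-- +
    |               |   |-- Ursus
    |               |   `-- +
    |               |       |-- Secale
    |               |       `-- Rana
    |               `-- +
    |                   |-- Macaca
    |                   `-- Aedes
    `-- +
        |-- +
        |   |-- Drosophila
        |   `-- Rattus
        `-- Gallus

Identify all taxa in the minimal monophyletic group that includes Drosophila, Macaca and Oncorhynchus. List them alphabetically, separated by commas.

Tracing Drosophila: it sits inside (Drosophila,Rattus).
Tracing Macaca: it sits inside (Macaca,Aedes).
Tracing Oncorhynchus: it sits inside (Anas,Oncorhynchus).
The smallest clade enclosing all 3 is the whole tree (their MRCA is the root), so the answer is all 25 tips in alphabetical order.

Acinonyx, Aedes, Anas, Bacillus, Bombus, Corylus, Drosophila, Fagus, Formica, Gallus, Lycaon, Macaca, Meleagris, Musca, Neofelis, Oncorhynchus, Oryzias, Panthera, Papio, Pongo, Rana, Raphanus, Rattus, Secale, Ursus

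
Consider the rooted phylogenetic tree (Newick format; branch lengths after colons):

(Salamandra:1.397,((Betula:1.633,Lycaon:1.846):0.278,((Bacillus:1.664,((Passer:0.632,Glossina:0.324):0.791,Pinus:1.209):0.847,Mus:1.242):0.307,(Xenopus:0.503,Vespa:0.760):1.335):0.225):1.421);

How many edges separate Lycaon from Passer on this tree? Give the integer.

The MRCA of Lycaon and Passer is the node subtending ((Betula,Lycaon),((Bacillus,((Passer,Glossina),Pinus),Mus),(Xenopus,Vespa))).
From Lycaon up to that node: 2 branches. From Passer up to the same node: 5 branches. Total: 2 + 5 = 7.

7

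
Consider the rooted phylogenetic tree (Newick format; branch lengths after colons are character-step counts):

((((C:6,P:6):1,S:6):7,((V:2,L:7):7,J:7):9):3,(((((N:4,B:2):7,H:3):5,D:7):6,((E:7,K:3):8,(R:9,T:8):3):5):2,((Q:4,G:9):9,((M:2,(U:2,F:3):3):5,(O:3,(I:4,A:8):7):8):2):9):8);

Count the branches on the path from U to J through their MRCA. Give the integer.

9

The MRCA of U and J is the root of the tree.
From U up to that node: 6 branches. From J up to the same node: 3 branches. Total: 6 + 3 = 9.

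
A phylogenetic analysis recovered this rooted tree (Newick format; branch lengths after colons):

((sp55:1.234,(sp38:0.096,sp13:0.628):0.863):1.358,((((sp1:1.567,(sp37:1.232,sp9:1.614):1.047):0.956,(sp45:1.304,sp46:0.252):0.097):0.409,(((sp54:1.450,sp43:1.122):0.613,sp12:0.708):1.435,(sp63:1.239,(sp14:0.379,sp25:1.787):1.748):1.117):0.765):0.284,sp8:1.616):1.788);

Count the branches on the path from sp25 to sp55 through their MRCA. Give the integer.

The MRCA of sp25 and sp55 is the root of the tree.
From sp25 up to that node: 6 branches. From sp55 up to the same node: 2 branches. Total: 6 + 2 = 8.

8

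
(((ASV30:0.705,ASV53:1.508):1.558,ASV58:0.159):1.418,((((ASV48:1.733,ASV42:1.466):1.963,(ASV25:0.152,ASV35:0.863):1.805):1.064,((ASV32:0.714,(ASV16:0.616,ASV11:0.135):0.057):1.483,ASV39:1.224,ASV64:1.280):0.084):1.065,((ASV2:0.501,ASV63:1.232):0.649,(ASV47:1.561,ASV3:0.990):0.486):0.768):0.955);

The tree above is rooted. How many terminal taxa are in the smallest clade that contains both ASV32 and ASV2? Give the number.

The MRCA of ASV32 and ASV2 is the node subtending ((((ASV48,ASV42),(ASV25,ASV35)),((ASV32,(ASV16,ASV11)),ASV39,ASV64)),((ASV2,ASV63),(ASV47,ASV3))).
That clade contains 13 terminal taxa: ASV11, ASV16, ASV2, ASV25, ASV3, ASV32, ASV35, ASV39, ASV42, ASV47, ASV48, ASV63, ASV64.

13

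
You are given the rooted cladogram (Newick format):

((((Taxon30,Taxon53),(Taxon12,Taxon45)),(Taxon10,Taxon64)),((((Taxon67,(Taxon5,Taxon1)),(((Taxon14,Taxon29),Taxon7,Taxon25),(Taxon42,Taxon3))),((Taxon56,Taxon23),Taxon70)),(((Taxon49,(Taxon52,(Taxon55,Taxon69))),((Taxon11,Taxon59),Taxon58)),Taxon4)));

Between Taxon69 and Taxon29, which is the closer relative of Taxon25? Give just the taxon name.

The MRCA of Taxon25 and Taxon29 subtends ((Taxon14,Taxon29),Taxon7,Taxon25) (4 taxa).
The MRCA of Taxon25 and Taxon69 subtends ((((Taxon67,(Taxon5,Taxon1)),(((Taxon14,Taxon29),Taxon7,Taxon25),(Taxon42,Taxon3))),((Taxon56,Taxon23),Taxon70)),(((Taxon49,(Taxon52,(Taxon55,Taxon69))),((Taxon11,Taxon59),Taxon58)),Taxon4)) (20 taxa).
The first is nested inside the second, so Taxon25 shares a more recent common ancestor with Taxon29.

Taxon29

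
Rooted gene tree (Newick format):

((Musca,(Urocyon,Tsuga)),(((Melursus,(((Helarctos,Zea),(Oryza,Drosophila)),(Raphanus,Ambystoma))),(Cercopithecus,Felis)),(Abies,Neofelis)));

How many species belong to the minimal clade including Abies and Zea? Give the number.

The MRCA of Abies and Zea is the node subtending (((Melursus,(((Helarctos,Zea),(Oryza,Drosophila)),(Raphanus,Ambystoma))),(Cercopithecus,Felis)),(Abies,Neofelis)).
That clade contains 11 terminal taxa: Abies, Ambystoma, Cercopithecus, Drosophila, Felis, Helarctos, Melursus, Neofelis, Oryza, Raphanus, Zea.

11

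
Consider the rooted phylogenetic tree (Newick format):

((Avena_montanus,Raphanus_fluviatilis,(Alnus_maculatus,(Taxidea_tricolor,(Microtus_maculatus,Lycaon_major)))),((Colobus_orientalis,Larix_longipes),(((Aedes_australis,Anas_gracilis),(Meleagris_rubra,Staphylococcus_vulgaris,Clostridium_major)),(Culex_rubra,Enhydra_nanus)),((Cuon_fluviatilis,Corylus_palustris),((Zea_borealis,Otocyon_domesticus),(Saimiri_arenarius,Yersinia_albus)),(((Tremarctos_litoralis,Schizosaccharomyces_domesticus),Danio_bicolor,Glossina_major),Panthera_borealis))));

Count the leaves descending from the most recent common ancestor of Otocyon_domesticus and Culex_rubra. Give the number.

The MRCA of Otocyon_domesticus and Culex_rubra is the node subtending ((Colobus_orientalis,Larix_longipes),(((Aedes_australis,Anas_gracilis),(Meleagris_rubra,Staphylococcus_vulgaris,Clostridium_major)),(Culex_rubra,Enhydra_nanus)),((Cuon_fluviatilis,Corylus_palustris),((Zea_borealis,Otocyon_domesticus),(Saimiri_arenarius,Yersinia_albus)),(((Tremarctos_litoralis,Schizosaccharomyces_domesticus),Danio_bicolor,Glossina_major),Panthera_borealis))).
That clade contains 20 terminal taxa: Aedes_australis, Anas_gracilis, Clostridium_major, Colobus_orientalis, Corylus_palustris, Culex_rubra, Cuon_fluviatilis, Danio_bicolor, Enhydra_nanus, Glossina_major, Larix_longipes, Meleagris_rubra, Otocyon_domesticus, Panthera_borealis, Saimiri_arenarius, Schizosaccharomyces_domesticus, Staphylococcus_vulgaris, Tremarctos_litoralis, Yersinia_albus, Zea_borealis.

20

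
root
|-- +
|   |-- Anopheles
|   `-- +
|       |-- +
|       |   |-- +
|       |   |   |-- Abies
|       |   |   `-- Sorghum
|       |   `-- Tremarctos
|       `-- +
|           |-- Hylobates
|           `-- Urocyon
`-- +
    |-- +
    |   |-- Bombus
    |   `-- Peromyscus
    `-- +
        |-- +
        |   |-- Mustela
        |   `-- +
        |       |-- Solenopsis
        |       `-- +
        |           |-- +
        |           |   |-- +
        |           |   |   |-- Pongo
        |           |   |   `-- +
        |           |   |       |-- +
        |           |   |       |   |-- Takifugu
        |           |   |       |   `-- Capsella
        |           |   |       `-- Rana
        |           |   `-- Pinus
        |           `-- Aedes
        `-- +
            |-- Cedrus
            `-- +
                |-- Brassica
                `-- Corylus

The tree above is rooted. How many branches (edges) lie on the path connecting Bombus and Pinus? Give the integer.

The MRCA of Bombus and Pinus is the node subtending ((Bombus,Peromyscus),((Mustela,(Solenopsis,(((Pongo,((Takifugu,Capsella),Rana)),Pinus),Aedes))),(Cedrus,(Brassica,Corylus)))).
From Bombus up to that node: 2 branches. From Pinus up to the same node: 6 branches. Total: 2 + 6 = 8.

8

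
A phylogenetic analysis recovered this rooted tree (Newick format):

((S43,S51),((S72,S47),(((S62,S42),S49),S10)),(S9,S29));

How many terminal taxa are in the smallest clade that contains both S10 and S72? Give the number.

6

The MRCA of S10 and S72 is the node subtending ((S72,S47),(((S62,S42),S49),S10)).
That clade contains 6 terminal taxa: S10, S42, S47, S49, S62, S72.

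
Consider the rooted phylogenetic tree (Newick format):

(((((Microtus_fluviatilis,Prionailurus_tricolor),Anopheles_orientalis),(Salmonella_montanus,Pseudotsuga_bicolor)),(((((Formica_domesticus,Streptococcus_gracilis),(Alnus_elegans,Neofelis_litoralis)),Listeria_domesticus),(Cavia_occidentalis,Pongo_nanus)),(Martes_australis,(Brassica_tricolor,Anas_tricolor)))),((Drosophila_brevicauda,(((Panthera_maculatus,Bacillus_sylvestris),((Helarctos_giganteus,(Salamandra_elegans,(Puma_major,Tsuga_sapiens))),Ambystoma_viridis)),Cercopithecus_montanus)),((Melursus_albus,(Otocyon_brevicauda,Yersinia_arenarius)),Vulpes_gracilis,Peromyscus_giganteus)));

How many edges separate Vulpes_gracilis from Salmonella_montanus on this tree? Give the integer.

The MRCA of Vulpes_gracilis and Salmonella_montanus is the root of the tree.
From Vulpes_gracilis up to that node: 3 branches. From Salmonella_montanus up to the same node: 4 branches. Total: 3 + 4 = 7.

7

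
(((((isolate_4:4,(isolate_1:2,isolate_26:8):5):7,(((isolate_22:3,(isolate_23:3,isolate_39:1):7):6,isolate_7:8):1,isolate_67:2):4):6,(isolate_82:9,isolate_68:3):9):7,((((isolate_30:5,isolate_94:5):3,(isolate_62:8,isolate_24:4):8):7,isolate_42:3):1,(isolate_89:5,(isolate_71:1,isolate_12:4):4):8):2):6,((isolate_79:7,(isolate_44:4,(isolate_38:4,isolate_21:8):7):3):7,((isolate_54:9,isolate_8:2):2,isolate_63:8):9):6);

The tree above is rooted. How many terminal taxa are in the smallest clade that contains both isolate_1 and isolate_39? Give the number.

8

The MRCA of isolate_1 and isolate_39 is the node subtending ((isolate_4,(isolate_1,isolate_26)),(((isolate_22,(isolate_23,isolate_39)),isolate_7),isolate_67)).
That clade contains 8 terminal taxa: isolate_1, isolate_22, isolate_23, isolate_26, isolate_39, isolate_4, isolate_67, isolate_7.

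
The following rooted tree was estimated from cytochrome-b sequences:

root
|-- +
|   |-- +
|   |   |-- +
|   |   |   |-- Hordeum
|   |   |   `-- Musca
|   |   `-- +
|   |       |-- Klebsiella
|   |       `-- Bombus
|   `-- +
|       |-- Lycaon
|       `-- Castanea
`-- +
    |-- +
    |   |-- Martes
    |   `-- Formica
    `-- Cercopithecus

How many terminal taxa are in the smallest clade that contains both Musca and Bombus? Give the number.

4

The MRCA of Musca and Bombus is the node subtending ((Hordeum,Musca),(Klebsiella,Bombus)).
That clade contains 4 terminal taxa: Bombus, Hordeum, Klebsiella, Musca.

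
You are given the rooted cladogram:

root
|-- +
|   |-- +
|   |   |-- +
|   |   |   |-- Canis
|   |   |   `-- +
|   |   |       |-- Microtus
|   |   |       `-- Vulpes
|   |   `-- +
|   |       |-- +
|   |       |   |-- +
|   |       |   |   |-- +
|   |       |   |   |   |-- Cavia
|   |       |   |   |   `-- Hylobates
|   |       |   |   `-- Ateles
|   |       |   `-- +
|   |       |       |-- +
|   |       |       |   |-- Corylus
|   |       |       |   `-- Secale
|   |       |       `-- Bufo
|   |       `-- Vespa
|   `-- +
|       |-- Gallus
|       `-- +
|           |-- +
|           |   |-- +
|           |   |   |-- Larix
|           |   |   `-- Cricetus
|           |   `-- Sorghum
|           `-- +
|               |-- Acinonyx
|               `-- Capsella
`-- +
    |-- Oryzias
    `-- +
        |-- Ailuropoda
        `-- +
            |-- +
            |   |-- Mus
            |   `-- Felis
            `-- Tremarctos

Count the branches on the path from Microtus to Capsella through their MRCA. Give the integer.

8

The MRCA of Microtus and Capsella is the node subtending (((Canis,(Microtus,Vulpes)),((((Cavia,Hylobates),Ateles),((Corylus,Secale),Bufo)),Vespa)),(Gallus,(((Larix,Cricetus),Sorghum),(Acinonyx,Capsella)))).
From Microtus up to that node: 4 branches. From Capsella up to the same node: 4 branches. Total: 4 + 4 = 8.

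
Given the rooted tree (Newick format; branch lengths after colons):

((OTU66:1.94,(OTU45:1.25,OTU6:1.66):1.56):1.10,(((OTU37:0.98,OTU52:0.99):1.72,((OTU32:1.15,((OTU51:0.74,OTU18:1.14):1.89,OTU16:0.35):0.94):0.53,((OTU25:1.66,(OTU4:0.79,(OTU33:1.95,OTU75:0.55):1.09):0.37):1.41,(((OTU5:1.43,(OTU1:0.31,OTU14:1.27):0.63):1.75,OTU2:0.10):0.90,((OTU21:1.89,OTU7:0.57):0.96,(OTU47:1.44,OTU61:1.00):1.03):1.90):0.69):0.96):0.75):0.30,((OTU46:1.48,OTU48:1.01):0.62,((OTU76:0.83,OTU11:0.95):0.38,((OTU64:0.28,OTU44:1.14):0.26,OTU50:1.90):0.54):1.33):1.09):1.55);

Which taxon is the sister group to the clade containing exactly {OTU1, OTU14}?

The clade containing exactly {OTU1, OTU14} attaches to the tree at the node subtending (OTU5,(OTU1,OTU14)).
The other lineage descending from that same node — the sister group — is the single tip OTU5.

OTU5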